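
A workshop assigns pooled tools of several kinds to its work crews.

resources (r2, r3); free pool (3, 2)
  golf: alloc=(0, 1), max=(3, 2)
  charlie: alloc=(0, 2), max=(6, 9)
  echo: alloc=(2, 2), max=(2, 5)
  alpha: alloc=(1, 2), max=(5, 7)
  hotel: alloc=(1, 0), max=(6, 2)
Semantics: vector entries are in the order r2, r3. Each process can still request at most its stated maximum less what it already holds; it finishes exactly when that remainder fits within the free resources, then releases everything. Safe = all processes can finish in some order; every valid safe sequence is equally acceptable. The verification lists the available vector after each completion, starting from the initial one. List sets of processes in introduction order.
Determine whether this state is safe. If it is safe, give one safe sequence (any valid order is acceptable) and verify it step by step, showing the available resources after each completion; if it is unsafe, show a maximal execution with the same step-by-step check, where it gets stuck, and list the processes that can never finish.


SAFE. One safe sequence: golf, echo, hotel, alpha, charlie.
Key observation: at golf the run first touches a limit — (3, 1) against (3, 2), exact on a resource it actually requests.
Verifying each step:
  pool = (3, 2)
  run golf (needs (3, 1), free (3, 2)); after release of (0, 1) the pool is (3, 3)
  run echo (needs (0, 3), free (3, 3)); after release of (2, 2) the pool is (5, 5)
  run hotel (needs (5, 2), free (5, 5)); after release of (1, 0) the pool is (6, 5)
  run alpha (needs (4, 5), free (6, 5)); after release of (1, 2) the pool is (7, 7)
  run charlie (needs (6, 7), free (7, 7)); after release of (0, 2) the pool is (7, 9)


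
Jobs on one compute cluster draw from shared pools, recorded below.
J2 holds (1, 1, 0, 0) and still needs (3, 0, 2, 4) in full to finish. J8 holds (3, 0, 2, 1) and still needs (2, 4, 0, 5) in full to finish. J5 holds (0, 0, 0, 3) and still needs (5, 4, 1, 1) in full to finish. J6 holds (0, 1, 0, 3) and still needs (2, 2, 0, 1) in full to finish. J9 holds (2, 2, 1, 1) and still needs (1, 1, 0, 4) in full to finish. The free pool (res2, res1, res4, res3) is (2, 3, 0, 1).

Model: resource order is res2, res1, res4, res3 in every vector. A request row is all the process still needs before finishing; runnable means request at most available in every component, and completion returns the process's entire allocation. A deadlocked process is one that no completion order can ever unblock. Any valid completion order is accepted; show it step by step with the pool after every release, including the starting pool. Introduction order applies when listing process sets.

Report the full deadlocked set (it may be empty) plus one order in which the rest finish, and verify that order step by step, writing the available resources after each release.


No process is deadlocked.
Key observation: J6 can run right away; the returned allocation unlocks the remaining processes in turn.
A valid finishing order for the others: J6, J9, J8, J5, J2. Step-by-step check:
  pool = (2, 3, 0, 1)
  run J6 (needs (2, 2, 0, 1), free (2, 3, 0, 1)); after release of (0, 1, 0, 3) the pool is (2, 4, 0, 4)
  run J9 (needs (1, 1, 0, 4), free (2, 4, 0, 4)); after release of (2, 2, 1, 1) the pool is (4, 6, 1, 5)
  run J8 (needs (2, 4, 0, 5), free (4, 6, 1, 5)); after release of (3, 0, 2, 1) the pool is (7, 6, 3, 6)
  run J5 (needs (5, 4, 1, 1), free (7, 6, 3, 6)); after release of (0, 0, 0, 3) the pool is (7, 6, 3, 9)
  run J2 (needs (3, 0, 2, 4), free (7, 6, 3, 9)); after release of (1, 1, 0, 0) the pool is (8, 7, 3, 9)


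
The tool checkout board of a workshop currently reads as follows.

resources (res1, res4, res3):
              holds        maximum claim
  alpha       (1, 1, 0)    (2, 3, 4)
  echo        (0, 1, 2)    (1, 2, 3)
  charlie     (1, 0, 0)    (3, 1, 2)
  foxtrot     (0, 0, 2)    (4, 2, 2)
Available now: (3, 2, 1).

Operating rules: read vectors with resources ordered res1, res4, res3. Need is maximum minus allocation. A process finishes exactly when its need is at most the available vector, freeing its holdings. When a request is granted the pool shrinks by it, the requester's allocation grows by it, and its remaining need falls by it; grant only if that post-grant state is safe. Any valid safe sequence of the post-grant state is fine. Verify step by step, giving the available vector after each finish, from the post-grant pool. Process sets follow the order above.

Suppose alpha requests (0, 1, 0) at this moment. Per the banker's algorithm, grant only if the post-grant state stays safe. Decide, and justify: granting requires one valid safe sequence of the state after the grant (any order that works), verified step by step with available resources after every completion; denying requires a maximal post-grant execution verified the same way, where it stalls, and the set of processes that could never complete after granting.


GRANT. The post-grant state is safe; one safe sequence: echo, charlie, foxtrot, alpha.
Key observation: the transfer keeps a workable pool ((3, 1, 1)); echo starts the safe sequence.
Verifying the post-grant state step by step:
  pool = (3, 1, 1)
  echo: need (1, 1, 1) fits (3, 1, 1); releases (0, 1, 2), pool now (3, 2, 3)
  charlie: need (2, 1, 2) fits (3, 2, 3); releases (1, 0, 0), pool now (4, 2, 3)
  foxtrot: need (4, 2, 0) fits (4, 2, 3); releases (0, 0, 2), pool now (4, 2, 5)
  alpha: need (1, 1, 4) fits (4, 2, 5); releases (1, 2, 0), pool now (5, 4, 5)


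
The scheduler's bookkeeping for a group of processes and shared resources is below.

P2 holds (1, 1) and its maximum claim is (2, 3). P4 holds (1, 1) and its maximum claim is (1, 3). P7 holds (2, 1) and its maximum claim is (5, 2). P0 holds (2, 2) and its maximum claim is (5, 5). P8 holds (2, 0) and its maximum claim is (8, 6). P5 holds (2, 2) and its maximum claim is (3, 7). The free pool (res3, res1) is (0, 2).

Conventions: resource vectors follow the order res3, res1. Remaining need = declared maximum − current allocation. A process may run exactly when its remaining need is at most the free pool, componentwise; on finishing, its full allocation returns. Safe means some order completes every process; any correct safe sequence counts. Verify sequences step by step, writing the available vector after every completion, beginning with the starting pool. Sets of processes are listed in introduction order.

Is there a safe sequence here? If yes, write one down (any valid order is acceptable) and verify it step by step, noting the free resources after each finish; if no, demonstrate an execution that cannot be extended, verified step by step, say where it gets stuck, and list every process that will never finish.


UNSAFE — no complete ordering exists.
Key observation: after P4, P2 the pool peaks at (2, 4), and each blocked process is short somewhere: P7 on res3; P0 on res3; P8 on res3, res1; P5 on res1.
A maximal execution: P4, P2 — then nothing else fits. Check, step by step:
  pool = (0, 2)
  P4 needs (0, 2) <= (0, 2) -> finishes; pool += (1, 1) = (1, 3)
  P2 needs (1, 2) <= (1, 3) -> finishes; pool += (1, 1) = (2, 4)
  P7 cannot run: need (3, 1) vs free (2, 4) (insufficient res3)
  P0 cannot run: need (3, 3) vs free (2, 4) (insufficient res3)
  P8 cannot run: need (6, 6) vs free (2, 4) (insufficient res3 and res1)
  P5 cannot run: need (1, 5) vs free (2, 4) (insufficient res1)
Permanently blocked: P7, P0, P8 and P5.


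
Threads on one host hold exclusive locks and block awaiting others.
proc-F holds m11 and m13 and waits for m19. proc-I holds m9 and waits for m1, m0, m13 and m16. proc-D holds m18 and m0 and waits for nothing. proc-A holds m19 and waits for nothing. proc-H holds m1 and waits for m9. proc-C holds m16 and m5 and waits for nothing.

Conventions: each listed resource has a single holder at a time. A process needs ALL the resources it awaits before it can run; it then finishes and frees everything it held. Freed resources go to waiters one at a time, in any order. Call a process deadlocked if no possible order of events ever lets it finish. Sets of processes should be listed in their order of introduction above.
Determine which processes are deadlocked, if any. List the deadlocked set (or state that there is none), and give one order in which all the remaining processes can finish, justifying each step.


Deadlocked: proc-I and proc-H.
Key observation: the waits loop around proc-I -> proc-H -> proc-I with no way out; no other process is dragged down with it.
One completion order for the rest: proc-A, proc-C, proc-F, proc-D.
Check, step by step:
  run proc-A (it waits on nothing); releases m19
  run proc-C (it waits on nothing); releases m16 and m5
  proc-F: everything it awaited (m19) is free; runs, freeing m11 and m13
  run proc-D (it waits on nothing); releases m18 and m0


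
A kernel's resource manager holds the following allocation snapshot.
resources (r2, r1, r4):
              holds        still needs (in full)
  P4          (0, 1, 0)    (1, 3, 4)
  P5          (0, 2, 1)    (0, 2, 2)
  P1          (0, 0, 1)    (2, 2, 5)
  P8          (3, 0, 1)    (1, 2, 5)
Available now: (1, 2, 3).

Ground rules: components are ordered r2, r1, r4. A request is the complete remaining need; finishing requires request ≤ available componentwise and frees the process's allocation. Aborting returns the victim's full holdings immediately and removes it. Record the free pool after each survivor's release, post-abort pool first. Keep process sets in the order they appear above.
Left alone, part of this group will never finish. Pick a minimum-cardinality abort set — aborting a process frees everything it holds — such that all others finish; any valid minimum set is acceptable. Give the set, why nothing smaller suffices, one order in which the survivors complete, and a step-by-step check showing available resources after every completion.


Abort P1.
Key observation: the returned (0, 0, 1) from P1 is what brings P8 — unrunnable before, under any order — into play at step 3.
Minimality: the empty abort set fails — the state is deadlocked as it stands.
One survivor order: P5, P4, P8. Walking it through (post-abort pool first):
  pool = (1, 2, 4)
  P5: need (0, 2, 2) fits (1, 2, 4); releases (0, 2, 1), pool now (1, 4, 5)
  P4: need (1, 3, 4) fits (1, 4, 5); releases (0, 1, 0), pool now (1, 5, 5)
  P8: need (1, 2, 5) fits (1, 5, 5); releases (3, 0, 1), pool now (4, 5, 6)


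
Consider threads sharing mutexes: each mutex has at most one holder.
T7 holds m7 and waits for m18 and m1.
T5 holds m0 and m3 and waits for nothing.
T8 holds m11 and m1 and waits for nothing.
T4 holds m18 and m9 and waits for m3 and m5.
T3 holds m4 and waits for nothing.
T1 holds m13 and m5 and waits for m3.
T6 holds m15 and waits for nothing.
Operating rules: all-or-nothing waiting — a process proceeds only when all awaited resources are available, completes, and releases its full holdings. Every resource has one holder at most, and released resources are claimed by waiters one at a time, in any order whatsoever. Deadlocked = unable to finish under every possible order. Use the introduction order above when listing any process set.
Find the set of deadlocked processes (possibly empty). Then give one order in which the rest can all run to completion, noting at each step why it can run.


The deadlocked set is empty.
Key observation: the wait graph is acyclic; completion cascades from the unblocked processes through everyone else.
One completion order for the rest: T8, T5, T1, T4, T6, T3, T7.
Step-by-step check:
  T8: no waits; runs immediately, freeing m11 and m1
  T5: no waits; runs immediately, freeing m0 and m3
  run T1 (all its waits — m3 — are resolved); releases m13 and m5
  run T4 (all its waits — m3 and m5 — are resolved); releases m18 and m9
  T6: no waits; runs immediately, freeing m15
  T3: no waits; runs immediately, freeing m4
  run T7 (all its waits — m18 and m1 — are resolved); releases m7


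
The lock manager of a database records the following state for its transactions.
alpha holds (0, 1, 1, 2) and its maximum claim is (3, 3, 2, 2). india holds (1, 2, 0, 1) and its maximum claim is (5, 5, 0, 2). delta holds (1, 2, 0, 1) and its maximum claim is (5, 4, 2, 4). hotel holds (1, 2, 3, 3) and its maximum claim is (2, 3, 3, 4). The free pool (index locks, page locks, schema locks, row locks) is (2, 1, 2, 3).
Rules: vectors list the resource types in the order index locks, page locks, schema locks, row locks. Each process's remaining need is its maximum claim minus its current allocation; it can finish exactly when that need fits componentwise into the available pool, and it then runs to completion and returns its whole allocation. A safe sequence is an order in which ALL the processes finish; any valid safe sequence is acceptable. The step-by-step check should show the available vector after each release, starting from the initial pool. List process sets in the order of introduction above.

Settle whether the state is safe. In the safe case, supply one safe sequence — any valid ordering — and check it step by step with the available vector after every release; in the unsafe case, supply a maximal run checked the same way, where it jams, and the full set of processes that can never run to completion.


UNSAFE.
Key observation: index locks is the bottleneck — with hotel, alpha done the pool holds (3, 4, 6, 8), short of every remaining need.
Going as far as possible: hotel, alpha; after that, nothing fits. Verifying each step:
  pool = (2, 1, 2, 3)
  run hotel (needs (1, 1, 0, 1), free (2, 1, 2, 3)); after release of (1, 2, 3, 3) the pool is (3, 3, 5, 6)
  run alpha (needs (3, 2, 1, 0), free (3, 3, 5, 6)); after release of (0, 1, 1, 2) the pool is (3, 4, 6, 8)
  india still needs (4, 3, 0, 1) but only (3, 4, 6, 8) is free — short on index locks
  delta still needs (4, 2, 2, 3) but only (3, 4, 6, 8) is free — short on index locks
Processes that can never finish: india and delta.


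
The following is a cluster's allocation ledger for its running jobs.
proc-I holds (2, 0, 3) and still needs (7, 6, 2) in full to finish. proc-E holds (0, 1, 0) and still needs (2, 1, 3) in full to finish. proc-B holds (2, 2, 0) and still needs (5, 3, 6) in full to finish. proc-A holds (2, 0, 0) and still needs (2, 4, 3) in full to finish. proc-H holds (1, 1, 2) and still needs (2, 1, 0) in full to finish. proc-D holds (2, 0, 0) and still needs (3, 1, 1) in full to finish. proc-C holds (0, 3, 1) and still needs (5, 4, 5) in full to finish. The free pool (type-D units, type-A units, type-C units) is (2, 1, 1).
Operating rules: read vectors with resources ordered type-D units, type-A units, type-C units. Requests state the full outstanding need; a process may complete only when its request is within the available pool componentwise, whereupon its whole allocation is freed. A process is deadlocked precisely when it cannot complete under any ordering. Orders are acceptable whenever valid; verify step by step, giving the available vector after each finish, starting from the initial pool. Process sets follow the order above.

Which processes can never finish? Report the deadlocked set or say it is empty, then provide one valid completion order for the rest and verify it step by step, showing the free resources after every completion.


Deadlocked: proc-I, proc-B, proc-A and proc-C.
Key observation: after proc-H, proc-E, proc-D the pool peaks at (5, 3, 3), and each blocked process is short somewhere: proc-I on type-D units, type-A units; proc-B on type-C units; proc-A on type-A units; proc-C on type-A units, type-C units.
A valid finishing order for the others: proc-H, proc-E, proc-D. Check, step by step:
  pool = (2, 1, 1)
  proc-H: need (2, 1, 0) fits (2, 1, 1); releases (1, 1, 2), pool now (3, 2, 3)
  proc-E: need (2, 1, 3) fits (3, 2, 3); releases (0, 1, 0), pool now (3, 3, 3)
  proc-D: need (3, 1, 1) fits (3, 3, 3); releases (2, 0, 0), pool now (5, 3, 3)
The stuck group stays short no matter what:
  proc-I still needs (7, 6, 2) but only (5, 3, 3) is free — short on type-D units and type-A units
  proc-B still needs (5, 3, 6) but only (5, 3, 3) is free — short on type-C units
  proc-A still needs (2, 4, 3) but only (5, 3, 3) is free — short on type-A units
  proc-C still needs (5, 4, 5) but only (5, 3, 3) is free — short on type-A units and type-C units


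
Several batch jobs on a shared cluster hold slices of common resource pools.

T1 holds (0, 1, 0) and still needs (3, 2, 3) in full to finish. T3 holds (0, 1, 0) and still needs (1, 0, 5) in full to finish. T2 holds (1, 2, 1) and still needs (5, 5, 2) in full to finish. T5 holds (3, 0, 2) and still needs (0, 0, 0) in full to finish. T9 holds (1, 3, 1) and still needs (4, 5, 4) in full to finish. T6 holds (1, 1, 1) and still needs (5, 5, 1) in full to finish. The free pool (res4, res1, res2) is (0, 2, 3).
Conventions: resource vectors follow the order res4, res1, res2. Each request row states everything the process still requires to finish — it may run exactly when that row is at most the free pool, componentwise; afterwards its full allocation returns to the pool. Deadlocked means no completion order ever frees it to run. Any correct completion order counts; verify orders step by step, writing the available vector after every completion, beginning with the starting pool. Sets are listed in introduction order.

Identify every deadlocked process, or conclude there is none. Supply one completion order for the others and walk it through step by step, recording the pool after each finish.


Deadlocked set: T2, T9 and T6.
Key observation: res4 is the bottleneck — with T5, T1, T3 done the pool holds (3, 4, 5), short of every remaining need.
The rest can finish in the order T5, T1, T3. Verifying each step:
  pool = (0, 2, 3)
  T5 needs (0, 0, 0) <= (0, 2, 3) -> finishes; pool += (3, 0, 2) = (3, 2, 5)
  T1 needs (3, 2, 3) <= (3, 2, 5) -> finishes; pool += (0, 1, 0) = (3, 3, 5)
  T3 needs (1, 0, 5) <= (3, 3, 5) -> finishes; pool += (0, 1, 0) = (3, 4, 5)
None of the blocked processes ever fits:
  T2 still needs (5, 5, 2) but only (3, 4, 5) is free — short on res4 and res1
  T9 still needs (4, 5, 4) but only (3, 4, 5) is free — short on res4 and res1
  T6 still needs (5, 5, 1) but only (3, 4, 5) is free — short on res4 and res1


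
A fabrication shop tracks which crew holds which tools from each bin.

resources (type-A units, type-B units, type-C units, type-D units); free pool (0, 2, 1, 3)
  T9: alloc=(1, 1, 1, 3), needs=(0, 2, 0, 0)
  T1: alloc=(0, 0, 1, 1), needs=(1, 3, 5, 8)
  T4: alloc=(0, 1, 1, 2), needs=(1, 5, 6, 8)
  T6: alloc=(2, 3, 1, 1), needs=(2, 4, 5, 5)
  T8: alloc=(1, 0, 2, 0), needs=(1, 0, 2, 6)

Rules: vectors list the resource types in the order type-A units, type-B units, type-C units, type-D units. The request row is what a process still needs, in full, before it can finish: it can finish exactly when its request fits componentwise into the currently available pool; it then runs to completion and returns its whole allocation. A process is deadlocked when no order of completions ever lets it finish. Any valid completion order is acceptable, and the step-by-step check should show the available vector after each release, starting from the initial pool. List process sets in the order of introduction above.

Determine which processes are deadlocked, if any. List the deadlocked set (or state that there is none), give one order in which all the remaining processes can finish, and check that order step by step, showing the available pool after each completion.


The deadlocked set is T1, T4 and T6.
Key observation: no order helps: past T9, T8, the free pool tops out at (2, 3, 4, 6), below what each blocked process needs in type-C units.
A valid finishing order for the others: T9, T8. Step-by-step check:
  pool = (0, 2, 1, 3)
  T9: need (0, 2, 0, 0) fits (0, 2, 1, 3); releases (1, 1, 1, 3), pool now (1, 3, 2, 6)
  T8: need (1, 0, 2, 6) fits (1, 3, 2, 6); releases (1, 0, 2, 0), pool now (2, 3, 4, 6)
The stuck group stays short no matter what:
  blocked: T1 wants (1, 3, 5, 8), pool (2, 3, 4, 6) — not enough type-C units and type-D units
  blocked: T4 wants (1, 5, 6, 8), pool (2, 3, 4, 6) — not enough type-B units, type-C units and type-D units
  blocked: T6 wants (2, 4, 5, 5), pool (2, 3, 4, 6) — not enough type-B units and type-C units


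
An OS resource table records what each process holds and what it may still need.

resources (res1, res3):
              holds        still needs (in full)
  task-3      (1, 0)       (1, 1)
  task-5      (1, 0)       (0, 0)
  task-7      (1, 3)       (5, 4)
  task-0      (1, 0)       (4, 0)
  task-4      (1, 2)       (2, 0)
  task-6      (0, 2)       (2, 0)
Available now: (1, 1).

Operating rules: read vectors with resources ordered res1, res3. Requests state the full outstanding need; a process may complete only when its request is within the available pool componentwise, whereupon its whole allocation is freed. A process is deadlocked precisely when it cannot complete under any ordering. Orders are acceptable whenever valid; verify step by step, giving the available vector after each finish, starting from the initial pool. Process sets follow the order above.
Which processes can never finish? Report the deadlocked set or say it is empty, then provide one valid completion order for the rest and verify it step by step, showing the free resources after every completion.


No process is deadlocked.
Key observation: task-3 fits the free pool immediately, and its release cascades until everyone finishes.
A valid finishing order for the others: task-3, task-4, task-5, task-6, task-0, task-7. Verifying each step:
  pool = (1, 1)
  task-3 needs (1, 1) <= (1, 1) -> finishes; pool += (1, 0) = (2, 1)
  task-4 needs (2, 0) <= (2, 1) -> finishes; pool += (1, 2) = (3, 3)
  task-5 needs (0, 0) <= (3, 3) -> finishes; pool += (1, 0) = (4, 3)
  task-6 needs (2, 0) <= (4, 3) -> finishes; pool += (0, 2) = (4, 5)
  task-0 needs (4, 0) <= (4, 5) -> finishes; pool += (1, 0) = (5, 5)
  task-7 needs (5, 4) <= (5, 5) -> finishes; pool += (1, 3) = (6, 8)


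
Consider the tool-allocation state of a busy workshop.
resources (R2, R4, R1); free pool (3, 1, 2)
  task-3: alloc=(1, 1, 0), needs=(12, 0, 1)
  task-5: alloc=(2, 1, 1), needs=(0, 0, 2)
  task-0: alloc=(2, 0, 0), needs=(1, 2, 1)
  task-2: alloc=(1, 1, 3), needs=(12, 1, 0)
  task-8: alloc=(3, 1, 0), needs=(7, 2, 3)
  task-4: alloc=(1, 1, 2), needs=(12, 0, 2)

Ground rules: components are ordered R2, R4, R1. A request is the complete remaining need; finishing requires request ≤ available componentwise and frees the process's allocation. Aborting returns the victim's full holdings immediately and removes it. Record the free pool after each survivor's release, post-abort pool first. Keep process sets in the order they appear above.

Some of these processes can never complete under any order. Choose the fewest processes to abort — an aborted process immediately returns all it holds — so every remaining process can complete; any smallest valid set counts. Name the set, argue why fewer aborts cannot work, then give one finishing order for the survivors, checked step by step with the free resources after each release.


Abort task-3 and task-2.
Key observation: before aborting task-3 and task-2, task-4 was permanently blocked — no order could ever run it; afterwards it completes at step 4.
Minimality, checking each single-abort alternative: task-3 alone leaves task-2 blocked (short on R2); task-5 alone leaves task-3 blocked (short on R2); task-0 alone leaves task-3 blocked (short on R2); task-2 alone leaves task-3 blocked (short on R2); task-8 alone leaves task-3 blocked (short on R2); task-4 alone leaves task-3 blocked (short on R2).
One survivor order: task-5, task-8, task-0, task-4. Step-by-step check (post-abort pool first):
  pool = (5, 3, 5)
  task-5 needs (0, 0, 2) <= (5, 3, 5) -> finishes; pool += (2, 1, 1) = (7, 4, 6)
  task-8 needs (7, 2, 3) <= (7, 4, 6) -> finishes; pool += (3, 1, 0) = (10, 5, 6)
  task-0 needs (1, 2, 1) <= (10, 5, 6) -> finishes; pool += (2, 0, 0) = (12, 5, 6)
  task-4 needs (12, 0, 2) <= (12, 5, 6) -> finishes; pool += (1, 1, 2) = (13, 6, 8)


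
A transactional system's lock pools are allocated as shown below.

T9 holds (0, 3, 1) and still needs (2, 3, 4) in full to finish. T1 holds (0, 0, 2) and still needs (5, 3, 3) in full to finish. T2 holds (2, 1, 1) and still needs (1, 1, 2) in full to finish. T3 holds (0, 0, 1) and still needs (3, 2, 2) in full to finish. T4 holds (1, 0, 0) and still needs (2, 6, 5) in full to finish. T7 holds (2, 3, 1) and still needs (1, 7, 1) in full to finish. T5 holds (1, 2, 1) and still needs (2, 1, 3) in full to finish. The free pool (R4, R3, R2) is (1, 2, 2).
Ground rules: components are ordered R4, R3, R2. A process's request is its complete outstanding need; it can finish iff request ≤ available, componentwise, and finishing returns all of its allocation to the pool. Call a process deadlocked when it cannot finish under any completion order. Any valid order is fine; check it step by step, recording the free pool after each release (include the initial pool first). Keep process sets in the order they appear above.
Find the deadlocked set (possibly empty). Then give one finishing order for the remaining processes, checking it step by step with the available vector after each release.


No process is deadlocked.
Key observation: beginning at T2, releases accumulate fast enough that every process eventually fits.
A valid finishing order for the others: T2, T5, T9, T4, T7, T1, T3. Verifying each step:
  pool = (1, 2, 2)
  T2 needs (1, 1, 2) <= (1, 2, 2) -> finishes; pool += (2, 1, 1) = (3, 3, 3)
  T5 needs (2, 1, 3) <= (3, 3, 3) -> finishes; pool += (1, 2, 1) = (4, 5, 4)
  T9 needs (2, 3, 4) <= (4, 5, 4) -> finishes; pool += (0, 3, 1) = (4, 8, 5)
  T4 needs (2, 6, 5) <= (4, 8, 5) -> finishes; pool += (1, 0, 0) = (5, 8, 5)
  T7 needs (1, 7, 1) <= (5, 8, 5) -> finishes; pool += (2, 3, 1) = (7, 11, 6)
  T1 needs (5, 3, 3) <= (7, 11, 6) -> finishes; pool += (0, 0, 2) = (7, 11, 8)
  T3 needs (3, 2, 2) <= (7, 11, 8) -> finishes; pool += (0, 0, 1) = (7, 11, 9)


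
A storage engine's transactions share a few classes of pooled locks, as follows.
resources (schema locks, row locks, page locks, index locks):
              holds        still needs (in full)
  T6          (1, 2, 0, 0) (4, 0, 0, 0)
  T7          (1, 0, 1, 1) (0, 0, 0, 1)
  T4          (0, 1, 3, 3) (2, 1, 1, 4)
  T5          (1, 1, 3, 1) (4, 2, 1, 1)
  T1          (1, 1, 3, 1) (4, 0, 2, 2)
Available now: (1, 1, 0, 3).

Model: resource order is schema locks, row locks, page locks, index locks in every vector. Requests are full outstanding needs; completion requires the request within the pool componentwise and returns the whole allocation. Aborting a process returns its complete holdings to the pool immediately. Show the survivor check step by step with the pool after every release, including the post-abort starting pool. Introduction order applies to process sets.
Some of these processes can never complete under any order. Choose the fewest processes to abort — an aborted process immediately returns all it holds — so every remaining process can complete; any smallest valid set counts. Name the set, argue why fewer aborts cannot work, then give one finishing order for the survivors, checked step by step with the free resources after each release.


The answer: abort T6 and T5.
Key observation: aborting T6 and T5 returns (2, 3, 3, 1), and T1 — hopeless before — runs at step 2 with the returned capacity in the pool.
Minimality, checking each single-abort alternative: T6 alone leaves T5 blocked (short on schema locks); T7 alone leaves T6 blocked (short on schema locks); T4 alone leaves T6 blocked (short on schema locks); T5 alone leaves T6 blocked (short on schema locks); T1 alone leaves T6 blocked (short on schema locks).
One survivor order: T7, T1, T4. Walking it through (post-abort pool first):
  pool = (3, 4, 3, 4)
  T7 needs (0, 0, 0, 1) <= (3, 4, 3, 4) -> finishes; pool += (1, 0, 1, 1) = (4, 4, 4, 5)
  T1 needs (4, 0, 2, 2) <= (4, 4, 4, 5) -> finishes; pool += (1, 1, 3, 1) = (5, 5, 7, 6)
  T4 needs (2, 1, 1, 4) <= (5, 5, 7, 6) -> finishes; pool += (0, 1, 3, 3) = (5, 6, 10, 9)


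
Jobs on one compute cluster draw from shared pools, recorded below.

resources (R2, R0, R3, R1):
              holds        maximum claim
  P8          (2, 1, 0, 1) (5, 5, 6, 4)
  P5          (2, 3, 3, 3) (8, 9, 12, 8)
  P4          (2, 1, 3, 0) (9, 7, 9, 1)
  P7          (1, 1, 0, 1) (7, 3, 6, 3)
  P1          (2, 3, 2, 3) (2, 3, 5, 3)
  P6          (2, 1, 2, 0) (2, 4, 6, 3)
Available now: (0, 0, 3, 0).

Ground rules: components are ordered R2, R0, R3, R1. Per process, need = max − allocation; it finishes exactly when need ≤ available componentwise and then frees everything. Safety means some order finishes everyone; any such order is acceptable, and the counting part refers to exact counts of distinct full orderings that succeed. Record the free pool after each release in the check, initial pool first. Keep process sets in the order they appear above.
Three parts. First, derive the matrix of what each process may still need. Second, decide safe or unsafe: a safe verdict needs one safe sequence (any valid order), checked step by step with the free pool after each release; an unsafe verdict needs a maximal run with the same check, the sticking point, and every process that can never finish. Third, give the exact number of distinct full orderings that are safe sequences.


(1) Need matrix, components ordered R2, R0, R3, R1:
  P8: (3, 4, 6, 3)
  P5: (6, 6, 9, 5)
  P4: (7, 6, 6, 1)
  P7: (6, 2, 6, 2)
  P1: (0, 0, 3, 0)
  P6: (0, 3, 4, 3)
(2) SAFE. One safe sequence: P1, P6, P8, P7, P4, P5.
Key observation: P1 is the earliest step where a requested resource binds exactly: need (0, 0, 3, 0), pool (0, 0, 3, 0) at its turn.
Step-by-step check:
  pool = (0, 0, 3, 0)
  P1 needs (0, 0, 3, 0) <= (0, 0, 3, 0) -> finishes; pool += (2, 3, 2, 3) = (2, 3, 5, 3)
  P6 needs (0, 3, 4, 3) <= (2, 3, 5, 3) -> finishes; pool += (2, 1, 2, 0) = (4, 4, 7, 3)
  P8 needs (3, 4, 6, 3) <= (4, 4, 7, 3) -> finishes; pool += (2, 1, 0, 1) = (6, 5, 7, 4)
  P7 needs (6, 2, 6, 2) <= (6, 5, 7, 4) -> finishes; pool += (1, 1, 0, 1) = (7, 6, 7, 5)
  P4 needs (7, 6, 6, 1) <= (7, 6, 7, 5) -> finishes; pool += (2, 1, 3, 0) = (9, 7, 10, 5)
  P5 needs (6, 6, 9, 5) <= (9, 7, 10, 5) -> finishes; pool += (2, 3, 3, 3) = (11, 10, 13, 8)
(3) Exactly 1 of the possible complete orderings is a safe sequence.


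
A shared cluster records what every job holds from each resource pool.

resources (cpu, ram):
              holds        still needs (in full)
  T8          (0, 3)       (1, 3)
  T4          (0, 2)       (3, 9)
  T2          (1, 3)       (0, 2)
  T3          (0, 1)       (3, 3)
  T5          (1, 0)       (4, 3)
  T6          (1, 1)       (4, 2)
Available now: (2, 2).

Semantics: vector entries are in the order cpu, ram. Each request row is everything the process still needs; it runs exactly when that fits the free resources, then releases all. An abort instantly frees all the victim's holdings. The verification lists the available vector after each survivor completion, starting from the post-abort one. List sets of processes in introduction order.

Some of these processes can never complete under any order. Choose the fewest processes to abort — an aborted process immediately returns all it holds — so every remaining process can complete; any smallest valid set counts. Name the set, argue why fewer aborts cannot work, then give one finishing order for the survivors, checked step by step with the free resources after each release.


Minimum abort set: T5.
Key observation: before aborting T5, T6 was permanently blocked — no order could ever run it; afterwards it completes at step 3.
Minimality: the empty abort set fails — the state is deadlocked as it stands.
The survivors complete as T2, T8, T6, T3, T4. Check, step by step (starting from the post-abort pool):
  pool = (3, 2)
  T2: need (0, 2) fits (3, 2); releases (1, 3), pool now (4, 5)
  T8: need (1, 3) fits (4, 5); releases (0, 3), pool now (4, 8)
  T6: need (4, 2) fits (4, 8); releases (1, 1), pool now (5, 9)
  T3: need (3, 3) fits (5, 9); releases (0, 1), pool now (5, 10)
  T4: need (3, 9) fits (5, 10); releases (0, 2), pool now (5, 12)


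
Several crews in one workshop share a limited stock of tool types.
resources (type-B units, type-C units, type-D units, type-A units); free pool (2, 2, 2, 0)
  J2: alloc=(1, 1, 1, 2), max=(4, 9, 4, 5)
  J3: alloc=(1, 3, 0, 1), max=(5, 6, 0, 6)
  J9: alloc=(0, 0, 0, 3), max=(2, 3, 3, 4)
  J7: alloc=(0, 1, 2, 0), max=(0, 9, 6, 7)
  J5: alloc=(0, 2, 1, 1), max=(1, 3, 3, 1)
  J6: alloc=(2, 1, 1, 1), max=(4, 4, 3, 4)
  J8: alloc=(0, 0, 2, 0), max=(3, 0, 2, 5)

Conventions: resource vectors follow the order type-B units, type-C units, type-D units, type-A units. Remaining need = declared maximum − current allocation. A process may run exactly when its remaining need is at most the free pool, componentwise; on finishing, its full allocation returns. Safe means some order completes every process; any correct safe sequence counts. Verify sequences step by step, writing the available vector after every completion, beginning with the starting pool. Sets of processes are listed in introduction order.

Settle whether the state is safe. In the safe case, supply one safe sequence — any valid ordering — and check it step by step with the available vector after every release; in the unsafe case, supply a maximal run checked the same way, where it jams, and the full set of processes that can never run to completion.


SAFE, for example via the order J5, J9, J6, J3, J2, J8, J7.
Key observation: J5 is the earliest step where a requested resource binds exactly: need (1, 1, 2, 0), pool (2, 2, 2, 0) at its turn.
Step-by-step check:
  pool = (2, 2, 2, 0)
  run J5 (needs (1, 1, 2, 0), free (2, 2, 2, 0)); after release of (0, 2, 1, 1) the pool is (2, 4, 3, 1)
  run J9 (needs (2, 3, 3, 1), free (2, 4, 3, 1)); after release of (0, 0, 0, 3) the pool is (2, 4, 3, 4)
  run J6 (needs (2, 3, 2, 3), free (2, 4, 3, 4)); after release of (2, 1, 1, 1) the pool is (4, 5, 4, 5)
  run J3 (needs (4, 3, 0, 5), free (4, 5, 4, 5)); after release of (1, 3, 0, 1) the pool is (5, 8, 4, 6)
  run J2 (needs (3, 8, 3, 3), free (5, 8, 4, 6)); after release of (1, 1, 1, 2) the pool is (6, 9, 5, 8)
  run J8 (needs (3, 0, 0, 5), free (6, 9, 5, 8)); after release of (0, 0, 2, 0) the pool is (6, 9, 7, 8)
  run J7 (needs (0, 8, 4, 7), free (6, 9, 7, 8)); after release of (0, 1, 2, 0) the pool is (6, 10, 9, 8)


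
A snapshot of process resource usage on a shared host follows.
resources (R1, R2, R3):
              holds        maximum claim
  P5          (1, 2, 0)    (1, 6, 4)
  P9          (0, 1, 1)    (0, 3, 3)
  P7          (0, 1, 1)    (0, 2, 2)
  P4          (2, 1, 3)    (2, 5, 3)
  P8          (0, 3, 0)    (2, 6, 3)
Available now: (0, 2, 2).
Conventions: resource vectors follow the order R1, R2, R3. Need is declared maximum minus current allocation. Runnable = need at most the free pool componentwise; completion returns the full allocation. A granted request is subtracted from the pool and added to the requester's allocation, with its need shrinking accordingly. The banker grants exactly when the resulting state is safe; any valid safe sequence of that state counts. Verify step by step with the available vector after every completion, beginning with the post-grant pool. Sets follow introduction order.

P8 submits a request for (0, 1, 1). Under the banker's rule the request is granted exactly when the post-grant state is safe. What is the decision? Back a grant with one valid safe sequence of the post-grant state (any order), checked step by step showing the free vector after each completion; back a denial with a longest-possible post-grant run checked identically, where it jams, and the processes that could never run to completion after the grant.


DENY — the pretend-granted state is unsafe.
Key observation: after P7, P9 the pool peaks at (0, 3, 3), and each blocked process is short somewhere: P5 on R2, R3; P4 on R2; P8 on R1.
On the post-grant state, P7, P9 is a maximal run — nothing extends it. Step-by-step check:
  pool = (0, 1, 1)
  run P7 (needs (0, 1, 1), free (0, 1, 1)); after release of (0, 1, 1) the pool is (0, 2, 2)
  run P9 (needs (0, 2, 2), free (0, 2, 2)); after release of (0, 1, 1) the pool is (0, 3, 3)
  P5 cannot run: need (0, 4, 4) vs free (0, 3, 3) (insufficient R2 and R3)
  P4 cannot run: need (0, 4, 0) vs free (0, 3, 3) (insufficient R2)
  P8 cannot run: need (2, 2, 2) vs free (0, 3, 3) (insufficient R1)
Post-grant, the permanently blocked set is P5, P4 and P8.


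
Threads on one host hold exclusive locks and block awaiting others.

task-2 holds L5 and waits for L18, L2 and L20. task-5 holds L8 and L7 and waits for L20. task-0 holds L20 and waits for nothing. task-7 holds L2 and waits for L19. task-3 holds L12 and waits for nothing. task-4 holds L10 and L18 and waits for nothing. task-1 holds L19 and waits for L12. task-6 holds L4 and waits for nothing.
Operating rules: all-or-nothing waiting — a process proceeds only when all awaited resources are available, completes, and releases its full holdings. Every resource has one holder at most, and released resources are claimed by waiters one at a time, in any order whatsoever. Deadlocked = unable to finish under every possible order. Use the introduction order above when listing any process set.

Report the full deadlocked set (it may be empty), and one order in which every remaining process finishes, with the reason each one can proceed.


No process is deadlocked.
Key observation: although several processes wait, no cycle exists — each chain bottoms out at a free runner.
One completion order for the rest: task-0, task-6, task-5, task-4, task-3, task-1, task-7, task-2.
Step-by-step check:
  task-0 waits on nothing -> runs at once and releases L20
  task-6 waits on nothing -> runs at once and releases L4
  task-5: everything it awaited (L20) is free; runs, freeing L8 and L7
  task-4 waits on nothing -> runs at once and releases L10 and L18
  task-3 waits on nothing -> runs at once and releases L12
  task-1: everything it awaited (L12) is free; runs, freeing L19
  task-7: everything it awaited (L19) is free; runs, freeing L2
  task-2: everything it awaited (L18, L2 and L20) is free; runs, freeing L5


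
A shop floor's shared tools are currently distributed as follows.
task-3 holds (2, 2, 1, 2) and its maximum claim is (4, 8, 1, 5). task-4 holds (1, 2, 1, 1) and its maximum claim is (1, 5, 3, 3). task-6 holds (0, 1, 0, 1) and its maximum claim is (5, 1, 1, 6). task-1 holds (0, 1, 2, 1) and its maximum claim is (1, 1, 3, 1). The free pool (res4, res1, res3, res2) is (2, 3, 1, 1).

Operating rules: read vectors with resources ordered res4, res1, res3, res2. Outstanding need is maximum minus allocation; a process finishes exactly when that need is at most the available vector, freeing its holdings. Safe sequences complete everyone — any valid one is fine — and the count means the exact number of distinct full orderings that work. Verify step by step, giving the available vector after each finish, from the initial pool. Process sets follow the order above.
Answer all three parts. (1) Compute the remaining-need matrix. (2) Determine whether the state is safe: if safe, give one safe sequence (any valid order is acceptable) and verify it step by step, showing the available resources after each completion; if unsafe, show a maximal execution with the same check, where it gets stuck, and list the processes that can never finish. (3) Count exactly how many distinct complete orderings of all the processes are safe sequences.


(1) Remaining need (order res4, res1, res3, res2):
  task-3: (2, 6, 0, 3)
  task-4: (0, 3, 2, 2)
  task-6: (5, 0, 1, 5)
  task-1: (1, 0, 1, 0)
(2) The state is SAFE; one workable sequence: task-1, task-4, task-3, task-6.
Key observation: the first exact fit in this order is task-1 — it needs (1, 0, 1, 0) with (2, 3, 1, 1) free, meeting a requested resource to the last unit.
Walking it through:
  pool = (2, 3, 1, 1)
  task-1: need (1, 0, 1, 0) fits (2, 3, 1, 1); releases (0, 1, 2, 1), pool now (2, 4, 3, 2)
  task-4: need (0, 3, 2, 2) fits (2, 4, 3, 2); releases (1, 2, 1, 1), pool now (3, 6, 4, 3)
  task-3: need (2, 6, 0, 3) fits (3, 6, 4, 3); releases (2, 2, 1, 2), pool now (5, 8, 5, 5)
  task-6: need (5, 0, 1, 5) fits (5, 8, 5, 5); releases (0, 1, 0, 1), pool now (5, 9, 5, 6)
(3) Exactly 1 of the possible complete orderings is a safe sequence.
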